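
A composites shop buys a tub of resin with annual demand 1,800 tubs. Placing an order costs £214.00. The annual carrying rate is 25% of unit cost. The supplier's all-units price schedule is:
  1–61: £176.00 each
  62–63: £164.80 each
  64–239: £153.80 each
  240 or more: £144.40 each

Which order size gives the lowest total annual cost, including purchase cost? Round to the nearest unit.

Q* ≈ 240 tubs

Holding cost per unit per year at price C is H = 0.25·C.
Candidates are each tier's EOQ (if it falls in that tier) and each price-break quantity.
Tier 1 (£176.00): EOQ = 132.3 exceeds tier's upper bound 61, so this tier is dominated.
Tier 2 (£164.80): EOQ = 136.7 exceeds tier's upper bound 63, so this tier is dominated.
EOQ at £153.80 = 141.6 (feasible in tier 3): TC = 1,800×£153.80 + (1,800/141.6)×214 + (141.6/2)×0.25×£153.80 = £282,282.60.
EOQ at £144.40 = 146.1 < 240, so use break Q=240: TC = 1,800×£144.40 + (1,800/240.0)×214 + (240.0/2)×0.25×£144.40 = £265,857.00.
Lowest total cost is £265,857.00 at Q = 240.0.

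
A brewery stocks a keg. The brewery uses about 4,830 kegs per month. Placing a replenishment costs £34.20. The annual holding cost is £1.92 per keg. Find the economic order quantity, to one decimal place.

Annual demand D = 4,830 × 12 = 57,960.
EOQ = √(2DS / H) = √(2 × 57,960 × 34.2 / 1.92).
= √(3,964,464 / 1.92) = √2,064,825 ≈ 1436.950.

Q* ≈ 1,436.9 kegs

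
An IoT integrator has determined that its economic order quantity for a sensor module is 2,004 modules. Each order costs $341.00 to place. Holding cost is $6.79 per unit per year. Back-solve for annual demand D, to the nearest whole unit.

The basic EOQ model gives Q* = √(2DS/H); rearrange for the unknown.
From Q* = √(2DS/H): D = Q*²H / (2S) = 2,004² × 6.79 / (2 × 341) = 39983.502.

D ≈ 39,984 modules per year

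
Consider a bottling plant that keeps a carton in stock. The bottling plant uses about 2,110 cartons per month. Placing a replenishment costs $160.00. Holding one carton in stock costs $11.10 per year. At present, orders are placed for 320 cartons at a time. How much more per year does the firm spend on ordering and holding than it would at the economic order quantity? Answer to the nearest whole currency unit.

Extra cost ≈ $4,953 per year

Annual demand D = 2,110 × 12 = 25,320.
EOQ = √(2DS/H) = √(2 × 25,320 × 160 / 11.1) ≈ 854.37.
Cost at Q* = (D/Q*)S + (Q*/2)H = √(2DSH) ≈ $9,483.49.
Cost at Q = 320: (25,320/320)×160 + (320/2)×11.1 = $12,660.00 + $1,776.00 = $14,436.00.
Excess = $14,436.00 − $9,483.49 = $4,952.51.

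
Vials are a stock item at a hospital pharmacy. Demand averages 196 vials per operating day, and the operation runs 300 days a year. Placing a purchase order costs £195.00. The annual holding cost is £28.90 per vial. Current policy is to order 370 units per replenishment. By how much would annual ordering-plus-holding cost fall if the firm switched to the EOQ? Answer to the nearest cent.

Annual demand D = 196 × 300 = 58,800.
EOQ = √(2DS/H) = √(2 × 58,800 × 195 / 28.9) ≈ 890.78.
Cost at Q* = (D/Q*)S + (Q*/2)H = √(2DSH) ≈ £25,743.64.
Cost at Q = 370: (58,800/370)×195 + (370/2)×28.9 = £30,989.19 + £5,346.50 = £36,335.69.
Excess = £36,335.69 − £25,743.64 = £10,592.05.

Extra cost ≈ £10,592.05 per year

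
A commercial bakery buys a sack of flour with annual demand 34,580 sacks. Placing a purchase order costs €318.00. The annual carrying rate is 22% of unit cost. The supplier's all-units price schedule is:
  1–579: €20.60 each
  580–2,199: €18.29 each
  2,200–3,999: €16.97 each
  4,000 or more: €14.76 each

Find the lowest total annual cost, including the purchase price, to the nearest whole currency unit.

Holding cost per unit per year at price C is H = 0.22·C.
For each price level, check whether its EOQ is feasible; otherwise the best quantity at that price is the breakpoint.
Tier 1 (€20.60): EOQ = 2202.9 exceeds tier's upper bound 579, so this tier is dominated.
Tier 2 (€18.29): EOQ = 2337.9 exceeds tier's upper bound 2199, so this tier is dominated.
EOQ at €16.97 = 2427.1 (feasible in tier 3): TC = 34,580×€16.97 + (34,580/2427.1)×318 + (2427.1/2)×0.22×€16.97 = €595,883.96.
EOQ at €14.76 = 2602.5 < 4000, so use break Q=4000: TC = 34,580×€14.76 + (34,580/4000.0)×318 + (4000.0/2)×0.22×€14.76 = €519,644.31.
Lowest total cost among the candidates is at Q = 4000.0.

TC* ≈ €519,644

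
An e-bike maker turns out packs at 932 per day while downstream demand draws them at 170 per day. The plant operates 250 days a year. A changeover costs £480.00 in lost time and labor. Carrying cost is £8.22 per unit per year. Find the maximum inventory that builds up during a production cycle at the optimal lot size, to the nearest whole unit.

I_max ≈ 2,014 packs

Annual demand D = 170 × 250 = 42,500.
Production build-up factor (1 − d/p) = 1 − 170/932 = 0.8176.
Q* = √(2DS / (H(1 − d/p))) = √(2 × 42,500 × 480 / (8.22 × 0.8176)).
= √(40,800,000 / 6.7206) ≈ 2463.909.
Maximum inventory = Q*(1 − d/p) = 2463.909 × 0.8176 ≈ 2014.483.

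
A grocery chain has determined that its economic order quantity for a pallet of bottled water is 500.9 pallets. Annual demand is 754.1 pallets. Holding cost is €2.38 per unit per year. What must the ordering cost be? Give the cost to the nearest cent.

Squaring Q* = √(2DS/H) gives Q*² = 2DS/H.
From Q* = √(2DS/H): S = Q*²H / (2D) = 500.9² × 2.38 / (2 × 754.1) = 395.9315.

S ≈ €395.93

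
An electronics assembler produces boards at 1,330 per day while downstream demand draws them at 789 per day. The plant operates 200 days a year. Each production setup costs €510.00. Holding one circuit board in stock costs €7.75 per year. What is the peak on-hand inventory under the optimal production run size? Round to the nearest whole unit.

I_max ≈ 2,907 boards

Annual demand D = 789 × 200 = 157,800.
Production build-up factor (1 − d/p) = 1 − 789/1,330 = 0.4068.
Q* = √(2DS / (H(1 − d/p))) = √(2 × 157,800 × 510 / (7.75 × 0.4068)).
= √(160,956,000 / 3.1524) ≈ 7145.456.
Maximum inventory = Q*(1 − d/p) = 7145.456 × 0.4068 ≈ 2906.535.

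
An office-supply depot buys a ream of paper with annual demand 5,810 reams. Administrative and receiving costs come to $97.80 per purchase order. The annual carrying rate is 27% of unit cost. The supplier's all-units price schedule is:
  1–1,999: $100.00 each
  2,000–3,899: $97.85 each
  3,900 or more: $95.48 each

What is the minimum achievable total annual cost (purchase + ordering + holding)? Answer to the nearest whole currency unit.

Holding cost per unit per year at price C is H = 0.27·C.
For each price level, check whether its EOQ is feasible; otherwise the best quantity at that price is the breakpoint.
EOQ at $100.00 = 205.2 (feasible in tier 1): TC = 5,810×$100.00 + (5,810/205.2)×97.8 + (205.2/2)×0.27×$100.00 = $586,539.29.
EOQ at $97.85 = 207.4 < 2000, so use break Q=2000: TC = 5,810×$97.85 + (5,810/2000.0)×97.8 + (2000.0/2)×0.27×$97.85 = $595,212.11.
EOQ at $95.48 = 210.0 < 3900, so use break Q=3900: TC = 5,810×$95.48 + (5,810/3900.0)×97.8 + (3900.0/2)×0.27×$95.48 = $605,154.72.
Lowest total cost among the candidates is at Q = 205.2.

TC* ≈ $586,539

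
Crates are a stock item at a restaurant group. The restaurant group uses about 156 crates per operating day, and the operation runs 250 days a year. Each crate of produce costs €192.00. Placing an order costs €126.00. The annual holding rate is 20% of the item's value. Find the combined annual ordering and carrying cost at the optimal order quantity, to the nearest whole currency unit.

Annual demand D = 156 × 250 = 39,000.
Holding cost H = 0.20 × €192.00 = €38.4000 per unit per year.
EOQ = √(2DS/H) = √(2 × 39,000 × 126 / 38.4) ≈ 505.90.
At the optimum the two cost components are equal, so total cost = 2·(Q*/2)H = Q*·H.
Minimum total = √(2DSH) = √(2 × 39,000 × 126 × 38.4) ≈ 19426.662.

TC* ≈ €19,427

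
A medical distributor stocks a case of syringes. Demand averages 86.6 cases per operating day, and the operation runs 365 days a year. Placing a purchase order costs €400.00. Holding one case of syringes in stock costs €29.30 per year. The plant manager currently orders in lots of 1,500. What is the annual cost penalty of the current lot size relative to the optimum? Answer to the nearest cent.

Annual demand D = 86.6 × 365 = 31,609.
EOQ = √(2DS/H) = √(2 × 31,609 × 400 / 29.3) ≈ 929.00.
Cost at Q* = (D/Q*)S + (Q*/2)H = √(2DSH) ≈ €27,219.75.
Cost at Q = 1,500: (31,609/1,500)×400 + (1,500/2)×29.3 = €8,429.07 + €21,975.00 = €30,404.07.
Excess = €30,404.07 − €27,219.75 = €3,184.31.

Extra cost ≈ €3,184.31 per year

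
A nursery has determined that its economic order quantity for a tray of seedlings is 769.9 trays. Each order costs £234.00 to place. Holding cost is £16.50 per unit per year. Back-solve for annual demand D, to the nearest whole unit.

D ≈ 20,898 trays per year

The basic EOQ model gives Q* = √(2DS/H); rearrange for the unknown.
From Q* = √(2DS/H): D = Q*²H / (2S) = 769.9² × 16.5 / (2 × 234) = 20898.097.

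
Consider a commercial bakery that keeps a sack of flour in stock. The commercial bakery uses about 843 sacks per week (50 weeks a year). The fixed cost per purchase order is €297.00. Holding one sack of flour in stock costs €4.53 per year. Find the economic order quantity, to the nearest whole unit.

Q* ≈ 2,351 sacks

Annual demand D = 843 × 50 = 42,150.
EOQ = √(2DS / H) = √(2 × 42,150 × 297 / 4.53).
= √(25,037,100 / 4.53) = √5,526,953.6424 ≈ 2350.947.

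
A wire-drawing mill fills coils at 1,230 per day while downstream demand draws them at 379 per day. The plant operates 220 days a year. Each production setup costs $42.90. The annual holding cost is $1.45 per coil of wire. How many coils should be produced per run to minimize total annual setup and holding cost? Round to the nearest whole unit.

Q* ≈ 2,670 coils

Annual demand D = 379 × 220 = 83,380.
Production build-up factor (1 − d/p) = 1 − 379/1,230 = 0.6919.
Q* = √(2DS / (H(1 − d/p))) = √(2 × 83,380 × 42.9 / (1.45 × 0.6919)).
= √(7,154,004 / 1.0032) ≈ 2670.413.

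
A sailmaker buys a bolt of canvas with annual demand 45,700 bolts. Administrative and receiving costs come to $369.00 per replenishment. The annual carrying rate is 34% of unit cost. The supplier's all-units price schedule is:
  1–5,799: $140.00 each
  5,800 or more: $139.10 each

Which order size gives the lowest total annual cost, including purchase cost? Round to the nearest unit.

Q* ≈ 842 bolts

Holding cost per unit per year at price C is H = 0.34·C.
Evaluate total cost at each tier's feasible EOQ or, if the EOQ is below the tier, at the tier's minimum quantity.
EOQ at $140.00 = 841.7 (feasible in tier 1): TC = 45,700×$140.00 + (45,700/841.7)×369 + (841.7/2)×0.34×$140.00 = $6,438,067.27.
EOQ at $139.10 = 844.5 < 5800, so use break Q=5800: TC = 45,700×$139.10 + (45,700/5800.0)×369 + (5800.0/2)×0.34×$139.10 = $6,496,930.07.
Lowest total cost is $6,438,067.27 at Q = 841.7.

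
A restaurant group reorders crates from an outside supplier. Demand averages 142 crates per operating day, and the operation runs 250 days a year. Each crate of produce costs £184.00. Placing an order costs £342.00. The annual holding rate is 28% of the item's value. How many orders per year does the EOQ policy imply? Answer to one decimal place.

Annual demand D = 142 × 250 = 35,500.
Holding cost H = 0.28 × £184.00 = £51.5200 per unit per year.
Q* = √(2DS/H) = √(2 × 35,500 × 342 / 51.52) ≈ 686.52.
Orders per year = D / Q* = 35,500 / 686.52 ≈ 51.710.

N ≈ 51.7 orders per year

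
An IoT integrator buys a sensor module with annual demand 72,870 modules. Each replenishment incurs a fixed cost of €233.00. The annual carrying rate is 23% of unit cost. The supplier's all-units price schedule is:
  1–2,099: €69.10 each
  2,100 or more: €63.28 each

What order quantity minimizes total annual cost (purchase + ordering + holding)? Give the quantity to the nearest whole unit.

Holding cost per unit per year at price C is H = 0.23·C.
Evaluate total cost at each tier's feasible EOQ or, if the EOQ is below the tier, at the tier's minimum quantity.
EOQ at €69.10 = 1461.7 (feasible in tier 1): TC = 72,870×€69.10 + (72,870/1461.7)×233 + (1461.7/2)×0.23×€69.10 = €5,058,548.13.
EOQ at €63.28 = 1527.5 < 2100, so use break Q=2100: TC = 72,870×€63.28 + (72,870/2100.0)×233 + (2100.0/2)×0.23×€63.28 = €4,634,580.82.
Lowest total cost is €4,634,580.82 at Q = 2100.0.

Q* ≈ 2,100 modules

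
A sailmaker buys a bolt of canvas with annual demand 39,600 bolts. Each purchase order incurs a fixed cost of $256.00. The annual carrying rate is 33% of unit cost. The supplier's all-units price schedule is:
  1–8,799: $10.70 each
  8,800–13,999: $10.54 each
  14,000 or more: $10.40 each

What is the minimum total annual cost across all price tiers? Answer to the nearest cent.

Holding cost per unit per year at price C is H = 0.33·C.
For each price level, check whether its EOQ is feasible; otherwise the best quantity at that price is the breakpoint.
EOQ at $10.70 = 2396.3 (feasible in tier 1): TC = 39,600×$10.70 + (39,600/2396.3)×256 + (2396.3/2)×0.33×$10.70 = $432,181.19.
EOQ at $10.54 = 2414.4 < 8800, so use break Q=8800: TC = 39,600×$10.54 + (39,600/8800.0)×256 + (8800.0/2)×0.33×$10.54 = $433,840.08.
EOQ at $10.40 = 2430.6 < 14000, so use break Q=14000: TC = 39,600×$10.40 + (39,600/14000.0)×256 + (14000.0/2)×0.33×$10.40 = $436,588.11.
Lowest total cost among the candidates is at Q = 2396.3.

TC* ≈ $432,181.19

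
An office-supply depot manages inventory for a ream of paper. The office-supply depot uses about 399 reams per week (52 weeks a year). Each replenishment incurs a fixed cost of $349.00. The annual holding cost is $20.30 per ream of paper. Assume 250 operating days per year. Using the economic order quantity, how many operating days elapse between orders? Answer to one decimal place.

T ≈ 10.2 days

Annual demand D = 399 × 52 = 20,748.
EOQ = √(2DS/H) = √(2 × 20,748 × 349 / 20.3) ≈ 844.63.
Cycle time = Q*/D × 250 = 844.63 / 20,748 × 250 ≈ 10.177 days.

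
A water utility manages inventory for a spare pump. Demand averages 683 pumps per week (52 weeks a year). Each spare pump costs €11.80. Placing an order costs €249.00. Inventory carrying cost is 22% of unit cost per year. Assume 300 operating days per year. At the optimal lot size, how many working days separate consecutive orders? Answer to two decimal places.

T ≈ 22.05 days

Annual demand D = 683 × 52 = 35,516.
Holding cost H = 0.22 × €11.80 = €2.5960 per unit per year.
EOQ = √(2DS/H) = √(2 × 35,516 × 249 / 2.596) ≈ 2610.20.
Cycle time = Q*/D × 300 = 2610.20 / 35,516 × 300 ≈ 22.048 days.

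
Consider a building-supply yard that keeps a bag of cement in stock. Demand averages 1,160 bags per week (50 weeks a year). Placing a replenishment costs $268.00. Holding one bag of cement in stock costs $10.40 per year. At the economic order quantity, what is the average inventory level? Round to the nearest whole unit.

Average inventory ≈ 864 bags

Annual demand D = 1,160 × 50 = 58,000.
EOQ = √(2DS/H) = √(2 × 58,000 × 268 / 10.4) ≈ 1728.94.
Average inventory = Q*/2 ≈ 1728.94 / 2 = 864.470.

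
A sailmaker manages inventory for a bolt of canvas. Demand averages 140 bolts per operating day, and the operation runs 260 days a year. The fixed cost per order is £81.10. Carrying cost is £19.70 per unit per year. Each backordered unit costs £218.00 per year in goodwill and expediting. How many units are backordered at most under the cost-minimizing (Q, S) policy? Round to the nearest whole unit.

S* ≈ 47 bolts

Annual demand D = 140 × 260 = 36,400.
With planned backorders, Q* = √(2DS/H) · √((H+B)/B).
√(2DS/H) = √(2 × 36,400 × 81.1 / 19.7) = 547.448.
√((H+B)/B) = √((19.7+218)/218) = 1.0442.
Q* ≈ 571.649.
S* = Q* · H/(H+B) = 571.649 × 19.7/237.7 ≈ 47.377.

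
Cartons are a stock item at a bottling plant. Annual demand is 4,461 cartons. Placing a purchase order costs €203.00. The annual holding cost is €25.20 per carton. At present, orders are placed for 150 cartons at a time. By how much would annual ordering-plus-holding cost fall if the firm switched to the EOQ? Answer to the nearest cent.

Extra cost ≈ €1,171.38 per year

EOQ = √(2DS/H) = √(2 × 4,461 × 203 / 25.2) ≈ 268.09.
Cost at Q* = (D/Q*)S + (Q*/2)H = √(2DSH) ≈ €6,755.84.
Cost at Q = 150: (4,461/150)×203 + (150/2)×25.2 = €6,037.22 + €1,890.00 = €7,927.22.
Excess = €7,927.22 − €6,755.84 = €1,171.38.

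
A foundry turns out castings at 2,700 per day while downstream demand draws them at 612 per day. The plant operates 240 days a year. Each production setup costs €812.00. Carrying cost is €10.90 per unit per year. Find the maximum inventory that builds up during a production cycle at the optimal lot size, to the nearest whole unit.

I_max ≈ 4,114 castings

Annual demand D = 612 × 240 = 146,880.
Production build-up factor (1 − d/p) = 1 − 612/2,700 = 0.7733.
Q* = √(2DS / (H(1 − d/p))) = √(2 × 146,880 × 812 / (10.9 × 0.7733)).
= √(238,533,120 / 8.4293) ≈ 5319.585.
Maximum inventory = Q*(1 − d/p) = 5319.585 × 0.7733 ≈ 4113.812.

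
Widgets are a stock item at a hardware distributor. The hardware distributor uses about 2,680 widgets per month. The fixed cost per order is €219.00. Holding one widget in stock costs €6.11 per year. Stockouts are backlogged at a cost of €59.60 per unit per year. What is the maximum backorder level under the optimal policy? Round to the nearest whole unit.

Annual demand D = 2,680 × 12 = 32,160.
With planned backorders, Q* = √(2DS/H) · √((H+B)/B).
√(2DS/H) = √(2 × 32,160 × 219 / 6.11) = 1518.359.
√((H+B)/B) = √((6.11+59.6)/59.6) = 1.0500.
Q* ≈ 1594.289.
S* = Q* · H/(H+B) = 1594.289 × 6.11/65.71 ≈ 148.244.

S* ≈ 148 widgets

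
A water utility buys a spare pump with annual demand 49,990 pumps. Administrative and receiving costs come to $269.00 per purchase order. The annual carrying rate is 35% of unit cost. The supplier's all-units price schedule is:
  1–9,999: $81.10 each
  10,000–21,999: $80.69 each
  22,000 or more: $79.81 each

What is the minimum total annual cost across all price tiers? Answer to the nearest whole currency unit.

TC* ≈ $4,081,819

Holding cost per unit per year at price C is H = 0.35·C.
Candidates are each tier's EOQ (if it falls in that tier) and each price-break quantity.
EOQ at $81.10 = 973.4 (feasible in tier 1): TC = 49,990×$81.10 + (49,990/973.4)×269 + (973.4/2)×0.35×$81.10 = $4,081,818.76.
EOQ at $80.69 = 975.9 < 10000, so use break Q=10000: TC = 49,990×$80.69 + (49,990/10000.0)×269 + (10000.0/2)×0.35×$80.69 = $4,176,245.33.
EOQ at $79.81 = 981.2 < 22000, so use break Q=22000: TC = 49,990×$79.81 + (49,990/22000.0)×269 + (22000.0/2)×0.35×$79.81 = $4,297,581.64.
Lowest total cost among the candidates is at Q = 973.4.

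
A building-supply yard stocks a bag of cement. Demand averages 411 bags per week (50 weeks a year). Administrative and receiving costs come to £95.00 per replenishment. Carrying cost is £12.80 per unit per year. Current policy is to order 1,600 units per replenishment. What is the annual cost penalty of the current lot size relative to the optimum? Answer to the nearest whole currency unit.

Extra cost ≈ £4,391 per year

Annual demand D = 411 × 50 = 20,550.
EOQ = √(2DS/H) = √(2 × 20,550 × 95 / 12.8) ≈ 552.30.
Cost at Q* = (D/Q*)S + (Q*/2)H = √(2DSH) ≈ £7,069.48.
Cost at Q = 1,600: (20,550/1,600)×95 + (1,600/2)×12.8 = £1,220.16 + £10,240.00 = £11,460.16.
Excess = £11,460.16 − £7,069.48 = £4,390.67.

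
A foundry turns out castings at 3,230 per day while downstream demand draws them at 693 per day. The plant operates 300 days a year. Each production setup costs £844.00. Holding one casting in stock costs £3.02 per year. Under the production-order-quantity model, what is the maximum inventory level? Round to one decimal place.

Annual demand D = 693 × 300 = 207,900.
Production build-up factor (1 − d/p) = 1 − 693/3,230 = 0.7854.
Q* = √(2DS / (H(1 − d/p))) = √(2 × 207,900 × 844 / (3.02 × 0.7854)).
= √(350,935,200 / 2.3721) ≈ 12163.289.
Maximum inventory = Q*(1 − d/p) = 12163.289 × 0.7854 ≈ 9553.642.

I_max ≈ 9,553.6 castings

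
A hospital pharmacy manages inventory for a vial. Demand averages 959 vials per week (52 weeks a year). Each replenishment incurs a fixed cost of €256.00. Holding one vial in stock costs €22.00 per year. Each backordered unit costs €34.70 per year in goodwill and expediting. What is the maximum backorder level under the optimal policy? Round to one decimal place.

S* ≈ 534.3 vials

Annual demand D = 959 × 52 = 49,868.
With planned backorders, Q* = √(2DS/H) · √((H+B)/B).
√(2DS/H) = √(2 × 49,868 × 256 / 22) = 1077.295.
√((H+B)/B) = √((22+34.7)/34.7) = 1.2783.
Q* ≈ 1377.087.
S* = Q* · H/(H+B) = 1377.087 × 22/56.7 ≈ 534.320.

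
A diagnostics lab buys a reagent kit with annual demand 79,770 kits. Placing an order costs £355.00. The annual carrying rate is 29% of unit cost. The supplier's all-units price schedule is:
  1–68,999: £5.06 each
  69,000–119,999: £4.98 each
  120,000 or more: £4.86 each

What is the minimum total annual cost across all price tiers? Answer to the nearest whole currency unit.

TC* ≈ £412,753

Holding cost per unit per year at price C is H = 0.29·C.
Candidates are each tier's EOQ (if it falls in that tier) and each price-break quantity.
EOQ at £5.06 = 6212.6 (feasible in tier 1): TC = 79,770×£5.06 + (79,770/6212.6)×355 + (6212.6/2)×0.29×£5.06 = £412,752.60.
EOQ at £4.98 = 6262.3 < 69000, so use break Q=69000: TC = 79,770×£4.98 + (79,770/69000.0)×355 + (69000.0/2)×0.29×£4.98 = £447,489.91.
EOQ at £4.86 = 6339.2 < 120000, so use break Q=120000: TC = 79,770×£4.86 + (79,770/120000.0)×355 + (120000.0/2)×0.29×£4.86 = £472,482.19.
Lowest total cost among the candidates is at Q = 6212.6.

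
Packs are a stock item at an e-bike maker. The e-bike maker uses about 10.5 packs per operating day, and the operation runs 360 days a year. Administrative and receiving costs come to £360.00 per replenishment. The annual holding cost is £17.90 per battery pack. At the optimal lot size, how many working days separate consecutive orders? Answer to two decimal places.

Annual demand D = 10.5 × 360 = 3,780.
The optimal lot size = √(2DS/H) = √(2 × 3,780 × 360 / 17.9) ≈ 389.93.
Cycle time = Q*/D × 360 = 389.93 / 3,780 × 360 ≈ 37.136 days.

T ≈ 37.14 days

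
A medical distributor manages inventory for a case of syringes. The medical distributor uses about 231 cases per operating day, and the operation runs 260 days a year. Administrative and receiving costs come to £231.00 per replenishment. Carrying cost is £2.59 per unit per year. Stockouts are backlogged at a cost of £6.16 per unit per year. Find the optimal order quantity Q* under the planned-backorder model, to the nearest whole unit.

Q* ≈ 3,901 cases

Annual demand D = 231 × 260 = 60,060.
With planned backorders, Q* = √(2DS/H) · √((H+B)/B).
√(2DS/H) = √(2 × 60,060 × 231 / 2.59) = 3273.134.
√((H+B)/B) = √((2.59+6.16)/6.16) = 1.1918.
Q* ≈ 3901.013.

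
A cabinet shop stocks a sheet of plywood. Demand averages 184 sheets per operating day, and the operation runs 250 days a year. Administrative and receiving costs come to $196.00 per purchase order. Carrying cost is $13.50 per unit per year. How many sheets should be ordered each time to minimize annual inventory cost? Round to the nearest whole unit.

Annual demand D = 184 × 250 = 46,000.
EOQ = √(2DS / H) = √(2 × 46,000 × 196 / 13.5).
= √(18,032,000 / 13.5) = √1,335,703.7037 ≈ 1155.726.

Q* ≈ 1,156 sheets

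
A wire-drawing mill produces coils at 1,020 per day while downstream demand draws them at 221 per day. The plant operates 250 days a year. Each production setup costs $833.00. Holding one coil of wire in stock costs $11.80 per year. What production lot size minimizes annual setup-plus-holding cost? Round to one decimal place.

Annual demand D = 221 × 250 = 55,250.
Production build-up factor (1 − d/p) = 1 − 221/1,020 = 0.7833.
Q* = √(2DS / (H(1 − d/p))) = √(2 × 55,250 × 833 / (11.8 × 0.7833)).
= √(92,046,500 / 9.2433) ≈ 3155.654.

Q* ≈ 3,155.7 coils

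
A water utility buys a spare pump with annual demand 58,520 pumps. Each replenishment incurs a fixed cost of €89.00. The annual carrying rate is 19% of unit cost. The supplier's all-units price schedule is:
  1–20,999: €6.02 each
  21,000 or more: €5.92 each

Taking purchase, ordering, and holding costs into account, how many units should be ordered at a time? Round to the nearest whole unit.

Q* ≈ 3,018 pumps

Holding cost per unit per year at price C is H = 0.19·C.
For each price level, check whether its EOQ is feasible; otherwise the best quantity at that price is the breakpoint.
EOQ at €6.02 = 3017.8 (feasible in tier 1): TC = 58,520×€6.02 + (58,520/3017.8)×89 + (3017.8/2)×0.19×€6.02 = €355,742.13.
EOQ at €5.92 = 3043.2 < 21000, so use break Q=21000: TC = 58,520×€5.92 + (58,520/21000.0)×89 + (21000.0/2)×0.19×€5.92 = €358,496.81.
Lowest total cost is €355,742.13 at Q = 3017.8.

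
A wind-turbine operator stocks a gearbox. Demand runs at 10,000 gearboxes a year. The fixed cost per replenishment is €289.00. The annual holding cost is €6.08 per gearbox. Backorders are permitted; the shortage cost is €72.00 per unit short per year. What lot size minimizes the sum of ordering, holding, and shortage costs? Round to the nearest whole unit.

Q* ≈ 1,015 gearboxes

With planned backorders, Q* = √(2DS/H) · √((H+B)/B).
√(2DS/H) = √(2 × 10,000 × 289 / 6.08) = 975.017.
√((H+B)/B) = √((6.08+72)/72) = 1.0414.
Q* ≈ 1015.350.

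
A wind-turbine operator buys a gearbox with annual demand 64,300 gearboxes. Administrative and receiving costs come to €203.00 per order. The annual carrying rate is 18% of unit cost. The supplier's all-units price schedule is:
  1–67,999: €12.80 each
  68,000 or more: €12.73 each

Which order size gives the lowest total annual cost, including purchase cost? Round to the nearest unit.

Holding cost per unit per year at price C is H = 0.18·C.
Candidates are each tier's EOQ (if it falls in that tier) and each price-break quantity.
EOQ at €12.80 = 3366.1 (feasible in tier 1): TC = 64,300×€12.80 + (64,300/3366.1)×203 + (3366.1/2)×0.18×€12.80 = €830,795.50.
EOQ at €12.73 = 3375.3 < 68000, so use break Q=68000: TC = 64,300×€12.73 + (64,300/68000.0)×203 + (68000.0/2)×0.18×€12.73 = €896,638.55.
Lowest total cost is €830,795.50 at Q = 3366.1.

Q* ≈ 3,366 gearboxes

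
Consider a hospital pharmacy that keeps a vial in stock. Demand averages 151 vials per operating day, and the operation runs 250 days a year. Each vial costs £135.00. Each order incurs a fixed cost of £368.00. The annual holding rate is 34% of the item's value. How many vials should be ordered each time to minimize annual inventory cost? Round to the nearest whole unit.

Annual demand D = 151 × 250 = 37,750.
Holding cost H = 0.34 × £135.00 = £45.9000 per unit per year.
EOQ = √(2DS / H) = √(2 × 37,750 × 368 / 45.9).
= √(27,784,000 / 45.9) = √605,315.9041 ≈ 778.021.

Q* ≈ 778 vials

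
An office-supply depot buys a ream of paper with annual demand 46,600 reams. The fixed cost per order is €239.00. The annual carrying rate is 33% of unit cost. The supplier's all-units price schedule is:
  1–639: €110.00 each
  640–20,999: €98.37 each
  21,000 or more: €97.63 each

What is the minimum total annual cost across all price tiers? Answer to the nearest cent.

Holding cost per unit per year at price C is H = 0.33·C.
For each price level, check whether its EOQ is feasible; otherwise the best quantity at that price is the breakpoint.
Tier 1 (€110.00): EOQ = 783.3 exceeds tier's upper bound 639, so this tier is dominated.
EOQ at €98.37 = 828.4 (feasible in tier 2): TC = 46,600×€98.37 + (46,600/828.4)×239 + (828.4/2)×0.33×€98.37 = €4,610,932.27.
EOQ at €97.63 = 831.5 < 21000, so use break Q=21000: TC = 46,600×€97.63 + (46,600/21000.0)×239 + (21000.0/2)×0.33×€97.63 = €4,888,376.30.
Lowest total cost among the candidates is at Q = 828.4.

TC* ≈ €4,610,932.27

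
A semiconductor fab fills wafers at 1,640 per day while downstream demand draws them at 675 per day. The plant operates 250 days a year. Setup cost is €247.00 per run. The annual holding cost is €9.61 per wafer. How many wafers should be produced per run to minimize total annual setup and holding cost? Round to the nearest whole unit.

Annual demand D = 675 × 250 = 168,750.
Production build-up factor (1 − d/p) = 1 − 675/1,640 = 0.5884.
Q* = √(2DS / (H(1 − d/p))) = √(2 × 168,750 × 247 / (9.61 × 0.5884)).
= √(83,362,500 / 5.6547) ≈ 3839.564.

Q* ≈ 3,840 wafers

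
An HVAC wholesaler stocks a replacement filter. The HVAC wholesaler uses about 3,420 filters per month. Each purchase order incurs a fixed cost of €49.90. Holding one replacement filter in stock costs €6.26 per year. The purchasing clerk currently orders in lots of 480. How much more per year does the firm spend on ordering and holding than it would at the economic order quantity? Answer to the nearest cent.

Annual demand D = 3,420 × 12 = 41,040.
EOQ = √(2DS/H) = √(2 × 41,040 × 49.9 / 6.26) ≈ 808.88.
Cost at Q* = (D/Q*)S + (Q*/2)H = √(2DSH) ≈ €5,063.56.
Cost at Q = 480: (41,040/480)×49.9 + (480/2)×6.26 = €4,266.45 + €1,502.40 = €5,768.85.
Excess = €5,768.85 − €5,063.56 = €705.29.

Extra cost ≈ €705.29 per year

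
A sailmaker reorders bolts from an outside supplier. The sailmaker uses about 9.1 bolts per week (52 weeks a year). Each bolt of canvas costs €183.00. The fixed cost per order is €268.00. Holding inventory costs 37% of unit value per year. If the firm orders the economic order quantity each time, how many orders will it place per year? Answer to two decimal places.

Annual demand D = 9.1 × 52 = 473.2.
Holding cost H = 0.37 × €183.00 = €67.7100 per unit per year.
EOQ = √(2DS/H) = √(2 × 473.2 × 268 / 67.71) ≈ 61.20.
Orders per year = D / Q* = 473.2 / 61.20 ≈ 7.732.

N ≈ 7.73 orders per year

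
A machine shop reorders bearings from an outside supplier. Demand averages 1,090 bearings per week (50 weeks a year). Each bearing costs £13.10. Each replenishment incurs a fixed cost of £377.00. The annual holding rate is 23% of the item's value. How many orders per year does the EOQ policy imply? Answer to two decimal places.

N ≈ 14.76 orders per year

Annual demand D = 1,090 × 50 = 54,500.
Holding cost H = 0.23 × £13.10 = £3.0130 per unit per year.
EOQ = √(2DS/H) = √(2 × 54,500 × 377 / 3.013) ≈ 3693.04.
Orders per year = D / Q* = 54,500 / 3693.04 ≈ 14.757.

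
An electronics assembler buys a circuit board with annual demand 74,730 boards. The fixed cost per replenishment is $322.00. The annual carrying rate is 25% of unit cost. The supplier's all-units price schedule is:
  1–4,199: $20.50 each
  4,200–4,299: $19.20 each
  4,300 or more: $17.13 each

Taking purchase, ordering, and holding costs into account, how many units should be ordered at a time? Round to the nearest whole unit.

Holding cost per unit per year at price C is H = 0.25·C.
Candidates are each tier's EOQ (if it falls in that tier) and each price-break quantity.
EOQ at $20.50 = 3064.4 (feasible in tier 1): TC = 74,730×$20.50 + (74,730/3064.4)×322 + (3064.4/2)×0.25×$20.50 = $1,547,669.98.
EOQ at $19.20 = 3166.4 < 4200, so use break Q=4200: TC = 74,730×$19.20 + (74,730/4200.0)×322 + (4200.0/2)×0.25×$19.20 = $1,450,625.30.
EOQ at $17.13 = 3352.3 < 4300, so use break Q=4300: TC = 74,730×$17.13 + (74,730/4300.0)×322 + (4300.0/2)×0.25×$17.13 = $1,294,928.34.
Lowest total cost is $1,294,928.34 at Q = 4300.0.

Q* ≈ 4,300 boards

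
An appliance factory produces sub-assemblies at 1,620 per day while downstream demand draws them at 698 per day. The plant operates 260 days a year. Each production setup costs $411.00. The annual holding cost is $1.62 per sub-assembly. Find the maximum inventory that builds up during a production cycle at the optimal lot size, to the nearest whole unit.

Annual demand D = 698 × 260 = 181,480.
Production build-up factor (1 − d/p) = 1 − 698/1,620 = 0.5691.
Q* = √(2DS / (H(1 − d/p))) = √(2 × 181,480 × 411 / (1.62 × 0.5691)).
= √(149,176,560 / 0.922) ≈ 12719.933.
Maximum inventory = Q*(1 − d/p) = 12719.933 × 0.5691 ≈ 7239.369.

I_max ≈ 7,239 sub-assemblies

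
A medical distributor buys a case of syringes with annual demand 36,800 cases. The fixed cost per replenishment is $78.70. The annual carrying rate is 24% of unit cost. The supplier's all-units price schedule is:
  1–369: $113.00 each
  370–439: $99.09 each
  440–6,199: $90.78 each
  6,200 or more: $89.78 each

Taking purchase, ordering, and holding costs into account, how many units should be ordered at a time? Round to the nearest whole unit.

Holding cost per unit per year at price C is H = 0.24·C.
Candidates are each tier's EOQ (if it falls in that tier) and each price-break quantity.
Tier 1 ($113.00): EOQ = 462.1 exceeds tier's upper bound 369, so this tier is dominated.
Tier 2 ($99.09): EOQ = 493.5 exceeds tier's upper bound 439, so this tier is dominated.
EOQ at $90.78 = 515.6 (feasible in tier 3): TC = 36,800×$90.78 + (36,800/515.6)×78.7 + (515.6/2)×0.24×$90.78 = $3,351,937.81.
EOQ at $89.78 = 518.5 < 6200, so use break Q=6200: TC = 36,800×$89.78 + (36,800/6200.0)×78.7 + (6200.0/2)×0.24×$89.78 = $3,371,167.44.
Lowest total cost is $3,351,937.81 at Q = 515.6.

Q* ≈ 516 cases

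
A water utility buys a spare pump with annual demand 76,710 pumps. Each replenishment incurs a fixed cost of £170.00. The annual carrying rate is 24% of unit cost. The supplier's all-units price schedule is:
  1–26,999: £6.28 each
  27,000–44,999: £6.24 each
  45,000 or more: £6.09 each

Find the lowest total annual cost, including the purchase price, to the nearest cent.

TC* ≈ £488,008.56

Holding cost per unit per year at price C is H = 0.24·C.
Candidates are each tier's EOQ (if it falls in that tier) and each price-break quantity.
EOQ at £6.28 = 4159.9 (feasible in tier 1): TC = 76,710×£6.28 + (76,710/4159.9)×170 + (4159.9/2)×0.24×£6.28 = £488,008.56.
EOQ at £6.24 = 4173.2 < 27000, so use break Q=27000: TC = 76,710×£6.24 + (76,710/27000.0)×170 + (27000.0/2)×0.24×£6.24 = £499,370.99.
EOQ at £6.09 = 4224.3 < 45000, so use break Q=45000: TC = 76,710×£6.09 + (76,710/45000.0)×170 + (45000.0/2)×0.24×£6.09 = £500,339.69.
Lowest total cost among the candidates is at Q = 4159.9.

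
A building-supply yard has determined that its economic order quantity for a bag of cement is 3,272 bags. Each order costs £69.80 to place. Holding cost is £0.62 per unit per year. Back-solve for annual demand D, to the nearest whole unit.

D ≈ 47,548 bags per year

The basic EOQ model gives Q* = √(2DS/H); rearrange for the unknown.
From Q* = √(2DS/H): D = Q*²H / (2S) = 3,272² × 0.62 / (2 × 69.8) = 47548.066.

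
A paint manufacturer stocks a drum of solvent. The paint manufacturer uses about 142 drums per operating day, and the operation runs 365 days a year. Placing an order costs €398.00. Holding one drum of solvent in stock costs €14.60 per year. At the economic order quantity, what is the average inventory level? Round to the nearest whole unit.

Average inventory ≈ 841 drums

Annual demand D = 142 × 365 = 51,830.
The optimal lot size = √(2DS/H) = √(2 × 51,830 × 398 / 14.6) ≈ 1681.01.
Average inventory = Q*/2 ≈ 1681.01 / 2 = 840.506.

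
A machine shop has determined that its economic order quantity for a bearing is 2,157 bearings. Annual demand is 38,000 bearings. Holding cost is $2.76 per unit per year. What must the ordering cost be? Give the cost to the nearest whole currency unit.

Squaring Q* = √(2DS/H) gives Q*² = 2DS/H.
From Q* = √(2DS/H): S = Q*²H / (2D) = 2,157² × 2.76 / (2 × 38,000) = 168.9646.

S ≈ $169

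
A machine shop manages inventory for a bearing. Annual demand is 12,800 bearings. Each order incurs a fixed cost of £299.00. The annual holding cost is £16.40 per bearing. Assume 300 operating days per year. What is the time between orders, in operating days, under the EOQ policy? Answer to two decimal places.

T ≈ 16.01 days

EOQ = √(2DS/H) = √(2 × 12,800 × 299 / 16.4) ≈ 683.18.
Cycle time = Q*/D × 300 = 683.18 / 12,800 × 300 ≈ 16.012 days.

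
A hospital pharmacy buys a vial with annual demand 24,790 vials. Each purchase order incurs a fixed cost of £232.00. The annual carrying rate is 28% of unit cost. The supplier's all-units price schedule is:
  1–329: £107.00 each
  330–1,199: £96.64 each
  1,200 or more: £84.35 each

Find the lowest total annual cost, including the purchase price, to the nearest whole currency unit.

TC* ≈ £2,110,000

Holding cost per unit per year at price C is H = 0.28·C.
Evaluate total cost at each tier's feasible EOQ or, if the EOQ is below the tier, at the tier's minimum quantity.
Tier 1 (£107.00): EOQ = 619.6 exceeds tier's upper bound 329, so this tier is dominated.
EOQ at £96.64 = 652.0 (feasible in tier 2): TC = 24,790×£96.64 + (24,790/652.0)×232 + (652.0/2)×0.28×£96.64 = £2,413,347.88.
EOQ at £84.35 = 697.9 < 1200, so use break Q=1200: TC = 24,790×£84.35 + (24,790/1200.0)×232 + (1200.0/2)×0.28×£84.35 = £2,110,000.03.
Lowest total cost among the candidates is at Q = 1200.0.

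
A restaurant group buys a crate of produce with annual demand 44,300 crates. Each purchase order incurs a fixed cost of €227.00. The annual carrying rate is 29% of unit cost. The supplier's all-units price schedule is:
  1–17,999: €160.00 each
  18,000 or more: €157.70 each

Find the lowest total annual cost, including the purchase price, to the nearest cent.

TC* ≈ €7,118,548.42

Holding cost per unit per year at price C is H = 0.29·C.
Candidates are each tier's EOQ (if it falls in that tier) and each price-break quantity.
EOQ at €160.00 = 658.4 (feasible in tier 1): TC = 44,300×€160.00 + (44,300/658.4)×227 + (658.4/2)×0.29×€160.00 = €7,118,548.42.
EOQ at €157.70 = 663.2 < 18000, so use break Q=18000: TC = 44,300×€157.70 + (44,300/18000.0)×227 + (18000.0/2)×0.29×€157.70 = €7,398,265.67.
Lowest total cost among the candidates is at Q = 658.4.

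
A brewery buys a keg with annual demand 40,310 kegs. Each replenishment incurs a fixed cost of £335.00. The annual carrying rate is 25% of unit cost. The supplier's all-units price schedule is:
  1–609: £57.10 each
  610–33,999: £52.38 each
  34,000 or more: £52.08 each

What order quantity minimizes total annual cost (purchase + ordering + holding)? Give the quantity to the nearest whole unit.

Q* ≈ 1,436 kegs

Holding cost per unit per year at price C is H = 0.25·C.
Candidates are each tier's EOQ (if it falls in that tier) and each price-break quantity.
Tier 1 (£57.10): EOQ = 1375.5 exceeds tier's upper bound 609, so this tier is dominated.
EOQ at £52.38 = 1436.1 (feasible in tier 2): TC = 40,310×£52.38 + (40,310/1436.1)×335 + (1436.1/2)×0.25×£52.38 = £2,130,243.81.
EOQ at £52.08 = 1440.3 < 34000, so use break Q=34000: TC = 40,310×£52.08 + (40,310/34000.0)×335 + (34000.0/2)×0.25×£52.08 = £2,321,081.97.
Lowest total cost is £2,130,243.81 at Q = 1436.1.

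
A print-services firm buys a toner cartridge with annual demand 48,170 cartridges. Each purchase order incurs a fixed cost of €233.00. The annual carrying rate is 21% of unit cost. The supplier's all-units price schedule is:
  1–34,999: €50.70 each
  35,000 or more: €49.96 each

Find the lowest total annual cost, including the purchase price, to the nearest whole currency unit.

Holding cost per unit per year at price C is H = 0.21·C.
For each price level, check whether its EOQ is feasible; otherwise the best quantity at that price is the breakpoint.
EOQ at €50.70 = 1452.0 (feasible in tier 1): TC = 48,170×€50.70 + (48,170/1452.0)×233 + (1452.0/2)×0.21×€50.70 = €2,457,678.48.
EOQ at €49.96 = 1462.7 < 35000, so use break Q=35000: TC = 48,170×€49.96 + (48,170/35000.0)×233 + (35000.0/2)×0.21×€49.96 = €2,590,496.87.
Lowest total cost among the candidates is at Q = 1452.0.

TC* ≈ €2,457,678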